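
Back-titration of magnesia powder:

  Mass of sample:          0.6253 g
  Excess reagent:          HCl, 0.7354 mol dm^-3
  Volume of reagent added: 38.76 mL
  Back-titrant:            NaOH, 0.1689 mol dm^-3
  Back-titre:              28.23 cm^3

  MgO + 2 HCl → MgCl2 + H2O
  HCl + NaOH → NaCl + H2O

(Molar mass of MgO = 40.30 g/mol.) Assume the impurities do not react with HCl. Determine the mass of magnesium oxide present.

0.4783 g

n(HCl) added = 0.03876 × 0.7354 = 0.02850 mol
n(NaOH) used in back-titration = 0.02823 × 0.1689 = 4.768 × 10^-3 mol
n(HCl) left over = 4.768 × 10^-3 mol (1:1 ratio)
n(HCl) consumed by analyte = 0.02850 − 4.768 × 10^-3 = 0.02374 mol
From the 1:2 ratio, n(MgO) = 1/2 × 0.02374 = 0.01187 mol
mass of MgO = 0.01187 × 40.30 = 0.4783 g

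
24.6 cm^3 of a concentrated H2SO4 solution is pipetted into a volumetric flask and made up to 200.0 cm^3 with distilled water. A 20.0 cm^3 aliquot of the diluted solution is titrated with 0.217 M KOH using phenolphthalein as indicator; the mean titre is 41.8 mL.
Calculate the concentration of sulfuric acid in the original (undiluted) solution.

1.84 M

H2SO4 + 2 KOH → K2SO4 + 2 H2O
n(KOH) = 0.0418 × 0.217 = 9.07 × 10^-3 mol
From the 1:2 ratio, n(H2SO4) in the aliquot = 1/2 × 9.07 × 10^-3 = 4.54 × 10^-3 mol
[H2SO4]_dilute = 4.54 × 10^-3 / 0.0200 = 0.227 mol/L
Dilution factor = 200.0 / 24.6 = 8.130
[H2SO4]_stock = 0.227 × 8.130 = 1.84 mol/L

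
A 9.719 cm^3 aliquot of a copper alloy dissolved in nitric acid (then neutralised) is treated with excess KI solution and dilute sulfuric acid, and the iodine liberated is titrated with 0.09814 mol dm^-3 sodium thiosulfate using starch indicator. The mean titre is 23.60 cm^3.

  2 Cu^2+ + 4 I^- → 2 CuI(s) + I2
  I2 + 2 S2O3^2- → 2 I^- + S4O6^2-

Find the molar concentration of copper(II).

n(S2O3^2-) = 0.02360 × 0.09814 = 2.316 × 10^-3 mol
n(I2) = n(S2O3^2-)/2 = 1.158 × 10^-3 mol
From the 2:1 ratio, n(Cu2+) in the aliquot = 2/1 × 1.158 × 10^-3 = 2.316 × 10^-3 mol
[Cu2+] = 2.316 × 10^-3 / 0.009719 = 0.2383 mol/L

0.2383 mol/L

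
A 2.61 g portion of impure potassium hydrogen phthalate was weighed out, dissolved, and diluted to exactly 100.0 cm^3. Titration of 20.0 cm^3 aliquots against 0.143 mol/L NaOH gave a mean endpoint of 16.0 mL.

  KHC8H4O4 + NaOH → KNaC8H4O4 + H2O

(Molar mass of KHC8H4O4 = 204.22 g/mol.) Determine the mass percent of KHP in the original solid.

n(NaOH) per titration = 0.0160 × 0.143 = 2.29 × 10^-3 mol
n(KHC8H4O4) in each aliquot = 2.29 × 10^-3 mol (1:1 ratio)
n(KHC8H4O4) in the whole flask = 2.29 × 10^-3 × 100.0/20.0 = 0.0114 mol
mass of KHC8H4O4 = 0.0114 × 204.22 = 2.34 g
% KHC8H4O4 = 2.34 / 2.61 × 100 = 89.5 %

89.5 %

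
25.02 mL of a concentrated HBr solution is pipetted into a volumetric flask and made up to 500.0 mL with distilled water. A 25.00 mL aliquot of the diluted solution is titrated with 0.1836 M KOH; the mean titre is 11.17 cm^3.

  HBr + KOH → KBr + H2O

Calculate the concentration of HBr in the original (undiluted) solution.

1.639 M

n(KOH) = 0.01117 × 0.1836 = 2.051 × 10^-3 mol
n(HBr) in the aliquot = 2.051 × 10^-3 mol (1:1 ratio)
[HBr]_dilute = 2.051 × 10^-3 / 0.02500 = 0.08203 mol/L
Dilution factor = 500.0 / 25.02 = 19.98
[HBr]_stock = 0.08203 × 19.98 = 1.639 mol/L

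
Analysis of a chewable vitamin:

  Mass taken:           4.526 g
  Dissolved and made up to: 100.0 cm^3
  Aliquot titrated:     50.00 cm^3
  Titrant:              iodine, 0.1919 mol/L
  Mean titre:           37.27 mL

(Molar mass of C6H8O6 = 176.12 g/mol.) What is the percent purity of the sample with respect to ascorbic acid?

C6H8O6 + I2 → C6H6O6 + 2 HI
n(I2) per titration = 0.03727 × 0.1919 = 7.152 × 10^-3 mol
n(C6H8O6) in each aliquot = 7.152 × 10^-3 mol (1:1 ratio)
n(C6H8O6) in the whole flask = 7.152 × 10^-3 × 100.0/50.00 = 0.01430 mol
mass of C6H8O6 = 0.01430 × 176.12 = 2.519 g
% C6H8O6 = 2.519 / 4.526 × 100 = 55.66 %

55.66 %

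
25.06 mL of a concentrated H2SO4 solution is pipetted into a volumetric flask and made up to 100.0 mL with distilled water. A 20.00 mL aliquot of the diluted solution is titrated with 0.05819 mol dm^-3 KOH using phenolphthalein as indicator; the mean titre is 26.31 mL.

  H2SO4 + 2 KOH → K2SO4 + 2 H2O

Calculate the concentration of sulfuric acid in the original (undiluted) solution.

0.1527 mol/L

n(KOH) = 0.02631 × 0.05819 = 1.531 × 10^-3 mol
From the 1:2 ratio, n(H2SO4) in the aliquot = 1/2 × 1.531 × 10^-3 = 7.655 × 10^-4 mol
[H2SO4]_dilute = 7.655 × 10^-4 / 0.02000 = 0.03827 mol/L
Dilution factor = 100.0 / 25.06 = 3.990
[H2SO4]_stock = 0.03827 × 3.990 = 0.1527 mol/L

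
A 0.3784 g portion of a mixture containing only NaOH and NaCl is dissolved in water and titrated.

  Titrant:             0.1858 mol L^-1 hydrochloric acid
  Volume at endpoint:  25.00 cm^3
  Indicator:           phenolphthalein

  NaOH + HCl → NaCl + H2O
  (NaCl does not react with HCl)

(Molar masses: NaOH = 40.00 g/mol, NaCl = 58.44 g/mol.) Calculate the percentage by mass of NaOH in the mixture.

49.10 %

n(HCl) = 0.02500 × 0.1858 = 4.645 × 10^-3 mol
Let x = n(NaOH), y = n(NaCl).
Titrant: 1x = 4.645 × 10^-3;  mass: 40.00x + 58.44y = 0.3784
Solving, x = 4.645 × 10^-3 mol, y = 3.296 × 10^-3 mol
mass of NaOH = 4.645 × 10^-3 × 40.00 = 0.1858 g
% NaOH = 0.1858 / 0.3784 × 100 = 49.10 %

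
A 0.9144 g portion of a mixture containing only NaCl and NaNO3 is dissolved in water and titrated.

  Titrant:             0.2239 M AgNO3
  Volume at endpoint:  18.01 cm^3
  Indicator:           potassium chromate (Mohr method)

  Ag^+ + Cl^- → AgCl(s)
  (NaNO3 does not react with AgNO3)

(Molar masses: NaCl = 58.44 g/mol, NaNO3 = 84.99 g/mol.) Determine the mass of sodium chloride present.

n(AgNO3) = 0.01801 × 0.2239 = 4.032 × 10^-3 mol
Let x = n(NaCl), y = n(NaNO3).
Titrant: 1x = 4.032 × 10^-3;  mass: 58.44x + 84.99y = 0.9144
Solving, x = 4.032 × 10^-3 mol, y = 7.986 × 10^-3 mol
mass of NaCl = 4.032 × 10^-3 × 58.44 = 0.2357 g

0.2357 g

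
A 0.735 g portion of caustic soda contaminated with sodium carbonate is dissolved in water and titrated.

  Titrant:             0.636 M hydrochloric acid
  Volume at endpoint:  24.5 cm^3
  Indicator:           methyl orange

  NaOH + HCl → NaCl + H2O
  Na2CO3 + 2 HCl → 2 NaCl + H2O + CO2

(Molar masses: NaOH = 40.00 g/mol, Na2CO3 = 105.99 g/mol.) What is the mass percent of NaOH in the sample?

38.0 %

n(HCl) = 0.0245 × 0.636 = 0.0156 mol
Let x = n(NaOH), y = n(Na2CO3).
Titrant: 1x + 2y = 0.0156;  mass: 40.00x + 105.99y = 0.735
Solving, x = 6.98 × 10^-3 mol, y = 4.30 × 10^-3 mol
mass of NaOH = 6.98 × 10^-3 × 40.00 = 0.279 g
% NaOH = 0.279 / 0.735 × 100 = 38.0 %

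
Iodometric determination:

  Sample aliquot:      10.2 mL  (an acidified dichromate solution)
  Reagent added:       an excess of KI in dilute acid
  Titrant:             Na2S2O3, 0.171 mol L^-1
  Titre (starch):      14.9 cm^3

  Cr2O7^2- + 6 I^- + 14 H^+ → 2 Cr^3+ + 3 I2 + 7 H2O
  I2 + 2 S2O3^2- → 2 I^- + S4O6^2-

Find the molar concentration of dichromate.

0.0416 mol/L

n(S2O3^2-) = 0.0149 × 0.171 = 2.55 × 10^-3 mol
n(I2) = n(S2O3^2-)/2 = 1.27 × 10^-3 mol
From the 1:3 ratio, n(Cr2O7^2-) in the aliquot = 1/3 × 1.27 × 10^-3 = 4.25 × 10^-4 mol
[Cr2O7^2-] = 4.25 × 10^-4 / 0.0102 = 0.0416 mol/L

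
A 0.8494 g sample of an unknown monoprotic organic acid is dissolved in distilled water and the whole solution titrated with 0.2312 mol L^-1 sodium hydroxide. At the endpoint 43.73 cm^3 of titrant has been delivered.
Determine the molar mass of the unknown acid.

n(NaOH) = 0.04373 L × 0.2312 mol/L = 0.01011 mol
n(HA) = 0.01011 mol (1:1 ratio)
M = m / n = 0.8494 g / 0.01011 mol = 84.01 g/mol

84.01 g/mol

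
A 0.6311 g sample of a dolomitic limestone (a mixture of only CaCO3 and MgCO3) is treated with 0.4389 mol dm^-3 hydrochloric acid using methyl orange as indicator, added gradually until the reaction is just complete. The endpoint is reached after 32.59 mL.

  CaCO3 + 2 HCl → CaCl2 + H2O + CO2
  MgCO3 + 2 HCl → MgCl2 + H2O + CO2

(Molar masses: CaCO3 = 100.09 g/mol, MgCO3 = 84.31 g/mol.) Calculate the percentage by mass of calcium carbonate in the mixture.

28.27 %

n(HCl) = 0.03259 × 0.4389 = 0.01430 mol
Let x = n(CaCO3), y = n(MgCO3).
Titrant: 2x + 2y = 0.01430;  mass: 100.09x + 84.31y = 0.6311
Solving, x = 1.782 × 10^-3 mol, y = 5.370 × 10^-3 mol
mass of CaCO3 = 1.782 × 10^-3 × 100.09 = 0.1784 g
% CaCO3 = 0.1784 / 0.6311 × 100 = 28.27 %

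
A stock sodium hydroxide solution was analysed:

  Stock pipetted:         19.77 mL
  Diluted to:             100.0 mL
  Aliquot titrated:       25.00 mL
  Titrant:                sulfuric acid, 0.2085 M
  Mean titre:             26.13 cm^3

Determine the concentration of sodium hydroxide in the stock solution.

2.205 M

2 NaOH + H2SO4 → Na2SO4 + 2 H2O
n(H2SO4) = 0.02613 × 0.2085 = 5.448 × 10^-3 mol
From the 2:1 ratio, n(NaOH) in the aliquot = 2/1 × 5.448 × 10^-3 = 0.01090 mol
[NaOH]_dilute = 0.01090 / 0.02500 = 0.4358 mol/L
Dilution factor = 100.0 / 19.77 = 5.058
[NaOH]_stock = 0.4358 × 5.058 = 2.205 mol/L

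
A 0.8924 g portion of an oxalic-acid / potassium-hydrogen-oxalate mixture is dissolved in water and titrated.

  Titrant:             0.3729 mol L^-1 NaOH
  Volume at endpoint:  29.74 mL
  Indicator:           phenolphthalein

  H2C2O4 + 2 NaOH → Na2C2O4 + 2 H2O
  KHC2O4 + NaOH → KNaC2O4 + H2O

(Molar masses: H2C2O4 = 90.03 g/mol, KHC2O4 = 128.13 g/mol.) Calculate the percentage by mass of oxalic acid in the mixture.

n(NaOH) = 0.02974 × 0.3729 = 0.01109 mol
Let x = n(H2C2O4), y = n(KHC2O4).
Titrant: 2x + 1y = 0.01109;  mass: 90.03x + 128.13y = 0.8924
Solving, x = 3.180 × 10^-3 mol, y = 4.731 × 10^-3 mol
mass of H2C2O4 = 3.180 × 10^-3 × 90.03 = 0.2863 g
% H2C2O4 = 0.2863 / 0.8924 × 100 = 32.08 %

32.08 %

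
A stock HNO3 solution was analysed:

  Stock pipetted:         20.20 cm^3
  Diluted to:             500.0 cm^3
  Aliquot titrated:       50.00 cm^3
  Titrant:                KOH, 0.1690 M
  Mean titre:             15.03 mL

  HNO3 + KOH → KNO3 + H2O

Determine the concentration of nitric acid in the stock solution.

1.257 M

n(KOH) = 0.01503 × 0.1690 = 2.540 × 10^-3 mol
n(HNO3) in the aliquot = 2.540 × 10^-3 mol (1:1 ratio)
[HNO3]_dilute = 2.540 × 10^-3 / 0.05000 = 0.05080 mol/L
Dilution factor = 500.0 / 20.20 = 24.75
[HNO3]_stock = 0.05080 × 24.75 = 1.257 mol/L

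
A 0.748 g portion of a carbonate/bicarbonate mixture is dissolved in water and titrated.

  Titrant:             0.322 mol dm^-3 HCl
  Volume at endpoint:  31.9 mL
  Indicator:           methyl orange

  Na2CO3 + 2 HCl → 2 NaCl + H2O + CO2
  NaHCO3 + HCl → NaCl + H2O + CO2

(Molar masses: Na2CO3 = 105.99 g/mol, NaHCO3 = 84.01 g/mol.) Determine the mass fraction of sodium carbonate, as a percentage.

26.3 %

n(HCl) = 0.0319 × 0.322 = 0.0103 mol
Let x = n(Na2CO3), y = n(NaHCO3).
Titrant: 2x + 1y = 0.0103;  mass: 105.99x + 84.01y = 0.748
Solving, x = 1.85 × 10^-3 mol, y = 6.57 × 10^-3 mol
mass of Na2CO3 = 1.85 × 10^-3 × 105.99 = 0.196 g
% Na2CO3 = 0.196 / 0.748 × 100 = 26.3 %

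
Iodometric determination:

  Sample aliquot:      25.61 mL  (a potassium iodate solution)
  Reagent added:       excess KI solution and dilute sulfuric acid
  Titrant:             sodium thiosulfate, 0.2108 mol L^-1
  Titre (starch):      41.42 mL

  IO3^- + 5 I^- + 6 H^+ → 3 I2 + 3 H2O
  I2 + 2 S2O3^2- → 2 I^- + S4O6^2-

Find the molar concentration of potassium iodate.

0.05682 mol/L

n(S2O3^2-) = 0.04142 × 0.2108 = 8.731 × 10^-3 mol
n(I2) = n(S2O3^2-)/2 = 4.366 × 10^-3 mol
From the 1:3 ratio, n(IO3^-) in the aliquot = 1/3 × 4.366 × 10^-3 = 1.455 × 10^-3 mol
[IO3^-] = 1.455 × 10^-3 / 0.02561 = 0.05682 mol/L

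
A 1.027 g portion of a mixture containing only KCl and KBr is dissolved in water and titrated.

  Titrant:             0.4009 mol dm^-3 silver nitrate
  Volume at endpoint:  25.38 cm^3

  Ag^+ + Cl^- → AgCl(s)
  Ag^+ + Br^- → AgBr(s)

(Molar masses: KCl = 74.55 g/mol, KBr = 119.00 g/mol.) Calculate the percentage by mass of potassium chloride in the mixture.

n(AgNO3) = 0.02538 × 0.4009 = 0.01017 mol
Let x = n(KCl), y = n(KBr).
Titrant: 1x + 1y = 0.01017;  mass: 74.55x + 119.00y = 1.027
Solving, x = 4.135 × 10^-3 mol, y = 6.040 × 10^-3 mol
mass of KCl = 4.135 × 10^-3 × 74.55 = 0.3083 g
% KCl = 0.3083 / 1.027 × 100 = 30.02 %

30.02 %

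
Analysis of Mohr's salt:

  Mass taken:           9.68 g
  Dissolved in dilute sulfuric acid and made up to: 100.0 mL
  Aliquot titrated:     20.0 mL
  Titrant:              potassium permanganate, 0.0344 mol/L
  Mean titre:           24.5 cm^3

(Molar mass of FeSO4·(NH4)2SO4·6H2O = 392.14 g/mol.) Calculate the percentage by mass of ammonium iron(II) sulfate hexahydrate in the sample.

MnO4^- + 5 Fe^2+ + 8 H^+ → Mn^2+ + 5 Fe^3+ + 4 H2O
n(KMnO4) per titration = 0.0245 × 0.0344 = 8.43 × 10^-4 mol
From the 5:1 ratio, n(FeSO4·(NH4)2SO4·6H2O) in each aliquot = 5/1 × 8.43 × 10^-4 = 4.21 × 10^-3 mol
n(FeSO4·(NH4)2SO4·6H2O) in the whole flask = 4.21 × 10^-3 × 100.0/20.0 = 0.0211 mol
mass of FeSO4·(NH4)2SO4·6H2O = 0.0211 × 392.14 = 8.26 g
% FeSO4·(NH4)2SO4·6H2O = 8.26 / 9.68 × 100 = 85.4 %

85.4 %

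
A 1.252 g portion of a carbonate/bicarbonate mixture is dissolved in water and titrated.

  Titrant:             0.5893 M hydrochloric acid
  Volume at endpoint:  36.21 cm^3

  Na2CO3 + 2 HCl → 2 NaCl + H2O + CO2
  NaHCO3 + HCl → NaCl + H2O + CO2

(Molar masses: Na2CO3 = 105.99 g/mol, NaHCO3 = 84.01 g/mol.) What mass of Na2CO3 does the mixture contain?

0.9238 g

n(HCl) = 0.03621 × 0.5893 = 0.02134 mol
Let x = n(Na2CO3), y = n(NaHCO3).
Titrant: 2x + 1y = 0.02134;  mass: 105.99x + 84.01y = 1.252
Solving, x = 8.716 × 10^-3 mol, y = 3.907 × 10^-3 mol
mass of Na2CO3 = 8.716 × 10^-3 × 105.99 = 0.9238 g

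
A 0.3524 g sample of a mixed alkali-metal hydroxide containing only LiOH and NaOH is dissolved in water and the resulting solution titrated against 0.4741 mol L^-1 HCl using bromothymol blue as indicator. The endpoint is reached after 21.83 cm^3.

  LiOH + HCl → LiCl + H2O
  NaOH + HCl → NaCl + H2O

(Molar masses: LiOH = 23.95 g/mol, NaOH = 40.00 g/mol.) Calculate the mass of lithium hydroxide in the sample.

0.09190 g

n(HCl) = 0.02183 × 0.4741 = 0.01035 mol
Let x = n(LiOH), y = n(NaOH).
Titrant: 1x + 1y = 0.01035;  mass: 23.95x + 40.00y = 0.3524
Solving, x = 3.837 × 10^-3 mol, y = 6.513 × 10^-3 mol
mass of LiOH = 3.837 × 10^-3 × 23.95 = 0.09190 g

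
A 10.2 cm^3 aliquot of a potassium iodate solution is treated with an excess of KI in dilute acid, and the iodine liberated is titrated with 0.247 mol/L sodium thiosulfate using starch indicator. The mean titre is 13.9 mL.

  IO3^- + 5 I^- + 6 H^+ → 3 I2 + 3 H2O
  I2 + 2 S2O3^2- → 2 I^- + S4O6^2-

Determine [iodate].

n(S2O3^2-) = 0.0139 × 0.247 = 3.43 × 10^-3 mol
n(I2) = n(S2O3^2-)/2 = 1.72 × 10^-3 mol
From the 1:3 ratio, n(IO3^-) in the aliquot = 1/3 × 1.72 × 10^-3 = 5.72 × 10^-4 mol
[IO3^-] = 5.72 × 10^-4 / 0.0102 = 0.0561 mol/L

0.0561 mol/L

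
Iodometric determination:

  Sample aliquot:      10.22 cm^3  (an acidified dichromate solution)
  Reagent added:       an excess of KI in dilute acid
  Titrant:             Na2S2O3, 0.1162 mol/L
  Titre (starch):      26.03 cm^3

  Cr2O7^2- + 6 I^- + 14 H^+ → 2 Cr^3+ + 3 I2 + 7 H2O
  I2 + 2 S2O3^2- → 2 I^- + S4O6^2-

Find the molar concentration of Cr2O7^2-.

0.04933 mol/L

n(S2O3^2-) = 0.02603 × 0.1162 = 3.025 × 10^-3 mol
n(I2) = n(S2O3^2-)/2 = 1.512 × 10^-3 mol
From the 1:3 ratio, n(Cr2O7^2-) in the aliquot = 1/3 × 1.512 × 10^-3 = 5.041 × 10^-4 mol
[Cr2O7^2-] = 5.041 × 10^-4 / 0.01022 = 0.04933 mol/L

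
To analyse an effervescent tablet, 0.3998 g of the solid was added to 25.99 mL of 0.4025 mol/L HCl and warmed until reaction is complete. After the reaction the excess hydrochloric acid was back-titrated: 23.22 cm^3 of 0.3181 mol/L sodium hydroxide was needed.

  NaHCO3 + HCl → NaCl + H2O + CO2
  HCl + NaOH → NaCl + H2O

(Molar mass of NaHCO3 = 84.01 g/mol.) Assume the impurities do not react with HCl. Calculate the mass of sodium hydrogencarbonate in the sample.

0.2583 g

n(HCl) added = 0.02599 × 0.4025 = 0.01046 mol
n(NaOH) used in back-titration = 0.02322 × 0.3181 = 7.386 × 10^-3 mol
n(HCl) left over = 7.386 × 10^-3 mol (1:1 ratio)
n(HCl) consumed by analyte = 0.01046 − 7.386 × 10^-3 = 3.075 × 10^-3 mol
n(NaHCO3) = 3.075 × 10^-3 mol (1:1 ratio)
mass of NaHCO3 = 3.075 × 10^-3 × 84.01 = 0.2583 g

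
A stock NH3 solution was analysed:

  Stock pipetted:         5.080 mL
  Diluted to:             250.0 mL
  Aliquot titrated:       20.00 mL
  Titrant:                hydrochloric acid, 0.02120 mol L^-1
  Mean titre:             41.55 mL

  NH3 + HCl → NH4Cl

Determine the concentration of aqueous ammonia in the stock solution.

n(HCl) = 0.04155 × 0.02120 = 8.809 × 10^-4 mol
n(NH3) in the aliquot = 8.809 × 10^-4 mol (1:1 ratio)
[NH3]_dilute = 8.809 × 10^-4 / 0.02000 = 0.04404 mol/L
Dilution factor = 250.0 / 5.080 = 49.21
[NH3]_stock = 0.04404 × 49.21 = 2.167 mol/L

2.167 mol/L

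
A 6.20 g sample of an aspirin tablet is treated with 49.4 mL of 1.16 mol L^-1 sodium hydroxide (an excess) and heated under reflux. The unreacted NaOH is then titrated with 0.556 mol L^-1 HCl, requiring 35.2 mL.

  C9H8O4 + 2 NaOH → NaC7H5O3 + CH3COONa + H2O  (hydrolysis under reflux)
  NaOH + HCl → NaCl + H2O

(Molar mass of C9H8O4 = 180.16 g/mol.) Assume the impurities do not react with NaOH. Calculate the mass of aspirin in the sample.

3.40 g

n(NaOH) added = 0.0494 × 1.16 = 0.0573 mol
n(HCl) used in back-titration = 0.0352 × 0.556 = 0.0196 mol
n(NaOH) left over = 0.0196 mol (1:1 ratio)
n(NaOH) consumed by analyte = 0.0573 − 0.0196 = 0.0377 mol
From the 1:2 ratio, n(C9H8O4) = 1/2 × 0.0377 = 0.0189 mol
mass of C9H8O4 = 0.0189 × 180.16 = 3.40 g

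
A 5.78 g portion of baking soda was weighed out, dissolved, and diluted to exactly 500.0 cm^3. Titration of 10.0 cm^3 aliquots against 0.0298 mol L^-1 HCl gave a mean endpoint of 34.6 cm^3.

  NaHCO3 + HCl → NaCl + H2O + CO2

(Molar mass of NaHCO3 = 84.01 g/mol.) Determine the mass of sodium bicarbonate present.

4.33 g

n(HCl) per titration = 0.0346 × 0.0298 = 1.03 × 10^-3 mol
n(NaHCO3) in each aliquot = 1.03 × 10^-3 mol (1:1 ratio)
n(NaHCO3) in the whole flask = 1.03 × 10^-3 × 500.0/10.0 = 0.0516 mol
mass of NaHCO3 = 0.0516 × 84.01 = 4.33 g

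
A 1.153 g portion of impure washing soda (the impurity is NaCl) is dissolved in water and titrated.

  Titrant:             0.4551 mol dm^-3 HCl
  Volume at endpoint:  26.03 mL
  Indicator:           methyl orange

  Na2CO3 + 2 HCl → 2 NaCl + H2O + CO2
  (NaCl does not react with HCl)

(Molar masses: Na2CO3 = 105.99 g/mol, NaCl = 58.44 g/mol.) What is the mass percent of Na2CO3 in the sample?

54.45 %

n(HCl) = 0.02603 × 0.4551 = 0.01185 mol
Let x = n(Na2CO3), y = n(NaCl).
Titrant: 2x = 0.01185;  mass: 105.99x + 58.44y = 1.153
Solving, x = 5.923 × 10^-3 mol, y = 8.987 × 10^-3 mol
mass of Na2CO3 = 5.923 × 10^-3 × 105.99 = 0.6278 g
% Na2CO3 = 0.6278 / 1.153 × 100 = 54.45 %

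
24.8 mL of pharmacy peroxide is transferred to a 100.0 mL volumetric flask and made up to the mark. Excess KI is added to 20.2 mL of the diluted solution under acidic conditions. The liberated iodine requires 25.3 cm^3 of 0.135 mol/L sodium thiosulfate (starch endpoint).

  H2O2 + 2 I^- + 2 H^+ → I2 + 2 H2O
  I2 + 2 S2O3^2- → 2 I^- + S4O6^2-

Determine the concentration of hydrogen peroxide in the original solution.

n(S2O3^2-) = 0.0253 × 0.135 = 3.42 × 10^-3 mol
n(I2) = n(S2O3^2-)/2 = 1.71 × 10^-3 mol
n(H2O2) in the aliquot = 1.71 × 10^-3 mol (1:1 ratio)
[H2O2]_dilute = 1.71 × 10^-3 / 0.0202 = 0.0845 mol/L
[H2O2]_original = 0.0845 × 100.0/24.8 = 0.341 mol/L

0.341 mol/L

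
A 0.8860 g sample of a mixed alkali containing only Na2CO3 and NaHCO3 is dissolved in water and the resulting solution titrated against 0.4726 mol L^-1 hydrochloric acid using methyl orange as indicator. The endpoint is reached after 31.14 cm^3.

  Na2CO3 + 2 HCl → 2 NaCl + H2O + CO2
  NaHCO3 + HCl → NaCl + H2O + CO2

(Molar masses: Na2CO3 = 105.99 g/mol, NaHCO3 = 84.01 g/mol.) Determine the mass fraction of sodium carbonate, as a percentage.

67.57 %

n(HCl) = 0.03114 × 0.4726 = 0.01472 mol
Let x = n(Na2CO3), y = n(NaHCO3).
Titrant: 2x + 1y = 0.01472;  mass: 105.99x + 84.01y = 0.8860
Solving, x = 5.648 × 10^-3 mol, y = 3.420 × 10^-3 mol
mass of Na2CO3 = 5.648 × 10^-3 × 105.99 = 0.5986 g
% Na2CO3 = 0.5986 / 0.8860 × 100 = 67.57 %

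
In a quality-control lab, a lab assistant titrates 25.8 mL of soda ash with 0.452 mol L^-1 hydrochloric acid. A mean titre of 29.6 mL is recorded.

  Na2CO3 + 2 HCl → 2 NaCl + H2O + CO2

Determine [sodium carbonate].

n(HCl) = 0.0296 L × 0.452 mol/L = 0.0134 mol
From the 1:2 mole ratio, n(Na2CO3) = 1/2 × 0.0134 = 6.69 × 10^-3 mol
[Na2CO3] = 6.69 × 10^-3 mol / 0.0258 L = 0.259 mol/L

0.259 mol/L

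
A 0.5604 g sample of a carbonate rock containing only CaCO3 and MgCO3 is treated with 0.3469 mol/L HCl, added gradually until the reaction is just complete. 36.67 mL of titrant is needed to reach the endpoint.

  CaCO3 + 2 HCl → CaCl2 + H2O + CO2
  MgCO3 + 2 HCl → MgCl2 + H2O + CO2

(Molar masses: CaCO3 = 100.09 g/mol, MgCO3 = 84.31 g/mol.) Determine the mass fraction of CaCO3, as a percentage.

n(HCl) = 0.03667 × 0.3469 = 0.01272 mol
Let x = n(CaCO3), y = n(MgCO3).
Titrant: 2x + 2y = 0.01272;  mass: 100.09x + 84.31y = 0.5604
Solving, x = 1.531 × 10^-3 mol, y = 4.830 × 10^-3 mol
mass of CaCO3 = 1.531 × 10^-3 × 100.09 = 0.1532 g
% CaCO3 = 0.1532 / 0.5604 × 100 = 27.34 %

27.34 %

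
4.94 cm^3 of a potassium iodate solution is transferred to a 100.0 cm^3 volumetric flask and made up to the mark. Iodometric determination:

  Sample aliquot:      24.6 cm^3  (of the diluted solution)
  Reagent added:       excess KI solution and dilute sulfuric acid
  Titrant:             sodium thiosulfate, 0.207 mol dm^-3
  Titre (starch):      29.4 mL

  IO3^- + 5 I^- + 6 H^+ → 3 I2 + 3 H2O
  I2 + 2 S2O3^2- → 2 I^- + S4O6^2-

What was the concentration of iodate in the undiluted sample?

0.835 mol/L

n(S2O3^2-) = 0.0294 × 0.207 = 6.09 × 10^-3 mol
n(I2) = n(S2O3^2-)/2 = 3.04 × 10^-3 mol
From the 1:3 ratio, n(IO3^-) in the aliquot = 1/3 × 3.04 × 10^-3 = 1.01 × 10^-3 mol
[IO3^-]_dilute = 1.01 × 10^-3 / 0.0246 = 0.0412 mol/L
[IO3^-]_original = 0.0412 × 100.0/4.94 = 0.835 mol/L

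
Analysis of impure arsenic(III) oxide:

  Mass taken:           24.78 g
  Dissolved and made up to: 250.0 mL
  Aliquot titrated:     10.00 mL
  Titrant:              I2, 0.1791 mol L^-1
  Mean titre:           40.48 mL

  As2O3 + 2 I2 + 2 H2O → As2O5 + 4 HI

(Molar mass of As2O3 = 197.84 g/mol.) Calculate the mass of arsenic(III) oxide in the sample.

17.93 g

n(I2) per titration = 0.04048 × 0.1791 = 7.250 × 10^-3 mol
From the 1:2 ratio, n(As2O3) in each aliquot = 1/2 × 7.250 × 10^-3 = 3.625 × 10^-3 mol
n(As2O3) in the whole flask = 3.625 × 10^-3 × 250.0/10.00 = 0.09062 mol
mass of As2O3 = 0.09062 × 197.84 = 17.93 g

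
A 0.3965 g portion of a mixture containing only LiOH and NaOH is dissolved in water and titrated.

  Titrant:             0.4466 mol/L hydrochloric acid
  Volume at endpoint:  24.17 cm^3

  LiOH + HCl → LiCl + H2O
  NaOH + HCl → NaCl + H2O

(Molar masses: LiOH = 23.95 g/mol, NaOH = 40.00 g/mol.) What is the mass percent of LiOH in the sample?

n(HCl) = 0.02417 × 0.4466 = 0.01079 mol
Let x = n(LiOH), y = n(NaOH).
Titrant: 1x + 1y = 0.01079;  mass: 23.95x + 40.00y = 0.3965
Solving, x = 2.198 × 10^-3 mol, y = 8.597 × 10^-3 mol
mass of LiOH = 2.198 × 10^-3 × 23.95 = 0.05263 g
% LiOH = 0.05263 / 0.3965 × 100 = 13.27 %

13.27 %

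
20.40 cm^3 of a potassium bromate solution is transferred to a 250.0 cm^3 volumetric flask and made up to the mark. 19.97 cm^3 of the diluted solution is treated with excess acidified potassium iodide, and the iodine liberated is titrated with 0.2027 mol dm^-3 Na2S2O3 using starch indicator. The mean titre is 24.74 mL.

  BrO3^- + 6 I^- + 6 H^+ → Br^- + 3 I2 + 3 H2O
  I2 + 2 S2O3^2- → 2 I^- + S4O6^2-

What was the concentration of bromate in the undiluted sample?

n(S2O3^2-) = 0.02474 × 0.2027 = 5.015 × 10^-3 mol
n(I2) = n(S2O3^2-)/2 = 2.507 × 10^-3 mol
From the 1:3 ratio, n(BrO3^-) in the aliquot = 1/3 × 2.507 × 10^-3 = 8.358 × 10^-4 mol
[BrO3^-]_dilute = 8.358 × 10^-4 / 0.01997 = 0.04185 mol/L
[BrO3^-]_original = 0.04185 × 250.0/20.40 = 0.5129 mol/L

0.5129 mol/L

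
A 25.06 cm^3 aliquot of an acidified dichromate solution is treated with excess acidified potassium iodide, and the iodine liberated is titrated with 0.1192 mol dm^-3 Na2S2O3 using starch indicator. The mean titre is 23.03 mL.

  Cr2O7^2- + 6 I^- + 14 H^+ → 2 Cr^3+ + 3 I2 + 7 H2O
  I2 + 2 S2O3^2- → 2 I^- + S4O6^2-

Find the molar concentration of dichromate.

0.01826 mol/L

n(S2O3^2-) = 0.02303 × 0.1192 = 2.745 × 10^-3 mol
n(I2) = n(S2O3^2-)/2 = 1.373 × 10^-3 mol
From the 1:3 ratio, n(Cr2O7^2-) in the aliquot = 1/3 × 1.373 × 10^-3 = 4.575 × 10^-4 mol
[Cr2O7^2-] = 4.575 × 10^-4 / 0.02506 = 0.01826 mol/L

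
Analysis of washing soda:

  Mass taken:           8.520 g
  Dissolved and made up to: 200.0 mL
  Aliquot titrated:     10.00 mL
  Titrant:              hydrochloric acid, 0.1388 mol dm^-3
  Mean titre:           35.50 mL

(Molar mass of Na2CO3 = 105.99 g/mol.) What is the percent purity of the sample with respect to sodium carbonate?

61.30 %

Na2CO3 + 2 HCl → 2 NaCl + H2O + CO2
n(HCl) per titration = 0.03550 × 0.1388 = 4.927 × 10^-3 mol
From the 1:2 ratio, n(Na2CO3) in each aliquot = 1/2 × 4.927 × 10^-3 = 2.464 × 10^-3 mol
n(Na2CO3) in the whole flask = 2.464 × 10^-3 × 200.0/10.00 = 0.04927 mol
mass of Na2CO3 = 0.04927 × 105.99 = 5.223 g
% Na2CO3 = 5.223 / 8.520 × 100 = 61.30 %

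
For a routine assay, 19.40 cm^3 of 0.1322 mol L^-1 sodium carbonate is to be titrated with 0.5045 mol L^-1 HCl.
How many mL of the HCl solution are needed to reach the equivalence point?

10.17 mL

Na2CO3 + 2 HCl → 2 NaCl + H2O + CO2
n(Na2CO3) = 0.01940 L × 0.1322 mol/L = 2.565 × 10^-3 mol
From the 2:1 stoichiometry, n(HCl) = 2/1 × 2.565 × 10^-3 = 5.129 × 10^-3 mol
V(HCl) = 5.129 × 10^-3 mol / 0.5045 mol/L = 0.01017 L = 10.17 mL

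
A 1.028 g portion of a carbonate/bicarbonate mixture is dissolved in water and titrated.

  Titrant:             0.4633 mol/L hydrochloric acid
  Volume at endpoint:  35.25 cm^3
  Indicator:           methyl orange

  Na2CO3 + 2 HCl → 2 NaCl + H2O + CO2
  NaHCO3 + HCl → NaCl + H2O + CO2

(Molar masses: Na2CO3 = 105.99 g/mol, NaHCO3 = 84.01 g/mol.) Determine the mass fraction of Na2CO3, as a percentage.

57.18 %

n(HCl) = 0.03525 × 0.4633 = 0.01633 mol
Let x = n(Na2CO3), y = n(NaHCO3).
Titrant: 2x + 1y = 0.01633;  mass: 105.99x + 84.01y = 1.028
Solving, x = 5.546 × 10^-3 mol, y = 5.240 × 10^-3 mol
mass of Na2CO3 = 5.546 × 10^-3 × 105.99 = 0.5878 g
% Na2CO3 = 0.5878 / 1.028 × 100 = 57.18 %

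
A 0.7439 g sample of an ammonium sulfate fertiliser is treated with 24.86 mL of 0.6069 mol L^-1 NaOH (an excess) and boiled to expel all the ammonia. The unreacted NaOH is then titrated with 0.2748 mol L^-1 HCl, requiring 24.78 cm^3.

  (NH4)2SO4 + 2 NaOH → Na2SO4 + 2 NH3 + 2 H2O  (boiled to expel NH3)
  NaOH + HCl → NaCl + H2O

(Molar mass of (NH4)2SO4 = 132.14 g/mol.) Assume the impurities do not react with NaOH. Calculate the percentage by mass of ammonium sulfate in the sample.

73.52 %

n(NaOH) added = 0.02486 × 0.6069 = 0.01509 mol
n(HCl) used in back-titration = 0.02478 × 0.2748 = 6.810 × 10^-3 mol
n(NaOH) left over = 6.810 × 10^-3 mol (1:1 ratio)
n(NaOH) consumed by analyte = 0.01509 − 6.810 × 10^-3 = 8.278 × 10^-3 mol
From the 1:2 ratio, n((NH4)2SO4) = 1/2 × 8.278 × 10^-3 = 4.139 × 10^-3 mol
mass of (NH4)2SO4 = 4.139 × 10^-3 × 132.14 = 0.5469 g
% (NH4)2SO4 = 0.5469 / 0.7439 × 100 = 73.52 %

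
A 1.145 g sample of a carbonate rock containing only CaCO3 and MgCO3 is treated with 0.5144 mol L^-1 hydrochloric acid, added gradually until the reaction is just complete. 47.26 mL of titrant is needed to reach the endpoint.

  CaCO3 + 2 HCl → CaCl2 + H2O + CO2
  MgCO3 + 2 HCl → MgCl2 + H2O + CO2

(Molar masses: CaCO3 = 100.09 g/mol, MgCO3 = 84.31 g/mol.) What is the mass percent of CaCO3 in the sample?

66.58 %

n(HCl) = 0.04726 × 0.5144 = 0.02431 mol
Let x = n(CaCO3), y = n(MgCO3).
Titrant: 2x + 2y = 0.02431;  mass: 100.09x + 84.31y = 1.145
Solving, x = 7.617 × 10^-3 mol, y = 4.539 × 10^-3 mol
mass of CaCO3 = 7.617 × 10^-3 × 100.09 = 0.7623 g
% CaCO3 = 0.7623 / 1.145 × 100 = 66.58 %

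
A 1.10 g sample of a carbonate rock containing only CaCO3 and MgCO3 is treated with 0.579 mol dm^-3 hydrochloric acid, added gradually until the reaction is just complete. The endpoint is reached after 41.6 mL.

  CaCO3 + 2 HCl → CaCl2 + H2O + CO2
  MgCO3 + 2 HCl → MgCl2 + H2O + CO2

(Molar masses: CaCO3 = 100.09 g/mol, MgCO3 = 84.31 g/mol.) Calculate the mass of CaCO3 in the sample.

0.537 g

n(HCl) = 0.0416 × 0.579 = 0.0241 mol
Let x = n(CaCO3), y = n(MgCO3).
Titrant: 2x + 2y = 0.0241;  mass: 100.09x + 84.31y = 1.10
Solving, x = 5.36 × 10^-3 mol, y = 6.68 × 10^-3 mol
mass of CaCO3 = 5.36 × 10^-3 × 100.09 = 0.537 g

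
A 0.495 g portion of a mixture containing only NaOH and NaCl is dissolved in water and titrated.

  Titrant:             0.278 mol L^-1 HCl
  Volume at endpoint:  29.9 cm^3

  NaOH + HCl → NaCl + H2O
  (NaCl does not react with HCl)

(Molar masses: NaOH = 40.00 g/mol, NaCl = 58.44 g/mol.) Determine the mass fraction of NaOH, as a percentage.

67.2 %

n(HCl) = 0.0299 × 0.278 = 8.31 × 10^-3 mol
Let x = n(NaOH), y = n(NaCl).
Titrant: 1x = 8.31 × 10^-3;  mass: 40.00x + 58.44y = 0.495
Solving, x = 8.31 × 10^-3 mol, y = 2.78 × 10^-3 mol
mass of NaOH = 8.31 × 10^-3 × 40.00 = 0.332 g
% NaOH = 0.332 / 0.495 × 100 = 67.2 %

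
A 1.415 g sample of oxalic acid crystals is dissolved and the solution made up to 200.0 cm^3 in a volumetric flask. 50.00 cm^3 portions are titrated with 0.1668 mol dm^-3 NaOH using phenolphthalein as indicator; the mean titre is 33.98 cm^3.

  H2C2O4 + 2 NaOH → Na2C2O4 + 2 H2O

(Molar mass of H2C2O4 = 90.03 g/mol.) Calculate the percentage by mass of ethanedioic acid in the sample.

72.12 %

n(NaOH) per titration = 0.03398 × 0.1668 = 5.668 × 10^-3 mol
From the 1:2 ratio, n(H2C2O4) in each aliquot = 1/2 × 5.668 × 10^-3 = 2.834 × 10^-3 mol
n(H2C2O4) in the whole flask = 2.834 × 10^-3 × 200.0/50.00 = 0.01134 mol
mass of H2C2O4 = 0.01134 × 90.03 = 1.021 g
% H2C2O4 = 1.021 / 1.415 × 100 = 72.12 %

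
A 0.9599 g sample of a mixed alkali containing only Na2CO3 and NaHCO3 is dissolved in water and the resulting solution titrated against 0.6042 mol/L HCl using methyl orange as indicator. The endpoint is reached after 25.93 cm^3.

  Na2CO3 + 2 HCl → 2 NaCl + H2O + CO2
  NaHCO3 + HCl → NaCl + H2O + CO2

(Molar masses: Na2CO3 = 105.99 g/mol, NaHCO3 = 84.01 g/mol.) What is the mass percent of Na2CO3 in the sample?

n(HCl) = 0.02593 × 0.6042 = 0.01567 mol
Let x = n(Na2CO3), y = n(NaHCO3).
Titrant: 2x + 1y = 0.01567;  mass: 105.99x + 84.01y = 0.9599
Solving, x = 5.744 × 10^-3 mol, y = 4.180 × 10^-3 mol
mass of Na2CO3 = 5.744 × 10^-3 × 105.99 = 0.6088 g
% Na2CO3 = 0.6088 / 0.9599 × 100 = 63.42 %

63.42 %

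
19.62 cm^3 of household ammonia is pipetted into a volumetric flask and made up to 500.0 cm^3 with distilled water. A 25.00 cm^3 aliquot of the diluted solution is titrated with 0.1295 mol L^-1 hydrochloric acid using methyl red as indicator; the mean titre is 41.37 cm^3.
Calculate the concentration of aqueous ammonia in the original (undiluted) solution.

NH3 + HCl → NH4Cl
n(HCl) = 0.04137 × 0.1295 = 5.357 × 10^-3 mol
n(NH3) in the aliquot = 5.357 × 10^-3 mol (1:1 ratio)
[NH3]_dilute = 5.357 × 10^-3 / 0.02500 = 0.2143 mol/L
Dilution factor = 500.0 / 19.62 = 25.48
[NH3]_stock = 0.2143 × 25.48 = 5.461 mol/L

5.461 mol/L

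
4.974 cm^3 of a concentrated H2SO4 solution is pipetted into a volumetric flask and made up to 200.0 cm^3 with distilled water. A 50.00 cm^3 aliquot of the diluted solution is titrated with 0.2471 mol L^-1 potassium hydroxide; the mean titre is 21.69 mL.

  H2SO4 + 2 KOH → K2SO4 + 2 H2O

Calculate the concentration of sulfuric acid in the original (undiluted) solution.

2.155 mol/L

n(KOH) = 0.02169 × 0.2471 = 5.360 × 10^-3 mol
From the 1:2 ratio, n(H2SO4) in the aliquot = 1/2 × 5.360 × 10^-3 = 2.680 × 10^-3 mol
[H2SO4]_dilute = 2.680 × 10^-3 / 0.05000 = 0.05360 mol/L
Dilution factor = 200.0 / 4.974 = 40.21
[H2SO4]_stock = 0.05360 × 40.21 = 2.155 mol/L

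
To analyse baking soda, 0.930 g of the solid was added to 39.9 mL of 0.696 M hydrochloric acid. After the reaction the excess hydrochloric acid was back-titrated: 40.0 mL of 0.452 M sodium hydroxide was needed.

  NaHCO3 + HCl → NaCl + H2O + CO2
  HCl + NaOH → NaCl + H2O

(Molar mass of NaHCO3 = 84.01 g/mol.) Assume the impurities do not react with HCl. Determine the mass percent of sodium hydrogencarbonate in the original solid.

87.5 %

n(HCl) added = 0.0399 × 0.696 = 0.0278 mol
n(NaOH) used in back-titration = 0.0400 × 0.452 = 0.0181 mol
n(HCl) left over = 0.0181 mol (1:1 ratio)
n(HCl) consumed by analyte = 0.0278 − 0.0181 = 9.69 × 10^-3 mol
n(NaHCO3) = 9.69 × 10^-3 mol (1:1 ratio)
mass of NaHCO3 = 9.69 × 10^-3 × 84.01 = 0.814 g
% NaHCO3 = 0.814 / 0.930 × 100 = 87.5 %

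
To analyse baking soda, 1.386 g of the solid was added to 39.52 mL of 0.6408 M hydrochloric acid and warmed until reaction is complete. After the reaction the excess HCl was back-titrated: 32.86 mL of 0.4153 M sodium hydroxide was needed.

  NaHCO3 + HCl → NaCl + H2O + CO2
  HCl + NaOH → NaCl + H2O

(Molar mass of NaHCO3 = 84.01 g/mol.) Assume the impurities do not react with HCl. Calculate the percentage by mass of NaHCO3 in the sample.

n(HCl) added = 0.03952 × 0.6408 = 0.02532 mol
n(NaOH) used in back-titration = 0.03286 × 0.4153 = 0.01365 mol
n(HCl) left over = 0.01365 mol (1:1 ratio)
n(HCl) consumed by analyte = 0.02532 − 0.01365 = 0.01168 mol
n(NaHCO3) = 0.01168 mol (1:1 ratio)
mass of NaHCO3 = 0.01168 × 84.01 = 0.9810 g
% NaHCO3 = 0.9810 / 1.386 × 100 = 70.78 %

70.78 %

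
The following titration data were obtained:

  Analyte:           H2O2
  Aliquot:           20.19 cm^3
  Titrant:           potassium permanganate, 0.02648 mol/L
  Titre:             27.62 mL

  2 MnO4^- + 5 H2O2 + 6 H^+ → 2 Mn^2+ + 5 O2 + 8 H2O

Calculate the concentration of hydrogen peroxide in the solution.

n(KMnO4) = 0.02762 L × 0.02648 mol/L = 7.314 × 10^-4 mol
From the 5:2 mole ratio, n(H2O2) = 5/2 × 7.314 × 10^-4 = 1.828 × 10^-3 mol
[H2O2] = 1.828 × 10^-3 mol / 0.02019 L = 0.09056 mol/L

0.09056 mol/L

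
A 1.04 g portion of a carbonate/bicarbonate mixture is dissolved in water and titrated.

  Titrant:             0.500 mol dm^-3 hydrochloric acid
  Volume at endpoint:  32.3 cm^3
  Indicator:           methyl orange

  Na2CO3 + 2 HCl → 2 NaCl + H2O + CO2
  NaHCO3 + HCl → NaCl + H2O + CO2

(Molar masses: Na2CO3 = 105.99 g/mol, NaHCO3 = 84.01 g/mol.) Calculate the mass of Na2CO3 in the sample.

n(HCl) = 0.0323 × 0.500 = 0.0161 mol
Let x = n(Na2CO3), y = n(NaHCO3).
Titrant: 2x + 1y = 0.0161;  mass: 105.99x + 84.01y = 1.04
Solving, x = 5.11 × 10^-3 mol, y = 5.94 × 10^-3 mol
mass of Na2CO3 = 5.11 × 10^-3 × 105.99 = 0.541 g

0.541 g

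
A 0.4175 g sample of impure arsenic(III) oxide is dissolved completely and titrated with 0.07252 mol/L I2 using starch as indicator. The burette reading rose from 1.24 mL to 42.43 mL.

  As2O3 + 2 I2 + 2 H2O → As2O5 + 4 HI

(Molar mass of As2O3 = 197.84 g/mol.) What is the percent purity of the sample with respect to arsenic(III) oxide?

70.77 %

n(I2) = 0.04119 L × 0.07252 mol/L = 2.987 × 10^-3 mol
From the 1:2 ratio, n(As2O3) = 1/2 × 2.987 × 10^-3 = 1.494 × 10^-3 mol
mass of As2O3 = 1.494 × 10^-3 × 197.84 g/mol = 0.2955 g
% As2O3 = 0.2955 / 0.4175 × 100 = 70.77 %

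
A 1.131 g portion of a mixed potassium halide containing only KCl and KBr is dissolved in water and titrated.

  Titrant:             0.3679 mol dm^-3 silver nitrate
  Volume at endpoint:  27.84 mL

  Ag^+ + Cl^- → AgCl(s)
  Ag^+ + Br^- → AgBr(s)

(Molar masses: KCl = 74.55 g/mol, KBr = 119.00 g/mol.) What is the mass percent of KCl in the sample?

n(AgNO3) = 0.02784 × 0.3679 = 0.01024 mol
Let x = n(KCl), y = n(KBr).
Titrant: 1x + 1y = 0.01024;  mass: 74.55x + 119.00y = 1.131
Solving, x = 1.976 × 10^-3 mol, y = 8.266 × 10^-3 mol
mass of KCl = 1.976 × 10^-3 × 74.55 = 0.1473 g
% KCl = 0.1473 / 1.131 × 100 = 13.03 %

13.03 %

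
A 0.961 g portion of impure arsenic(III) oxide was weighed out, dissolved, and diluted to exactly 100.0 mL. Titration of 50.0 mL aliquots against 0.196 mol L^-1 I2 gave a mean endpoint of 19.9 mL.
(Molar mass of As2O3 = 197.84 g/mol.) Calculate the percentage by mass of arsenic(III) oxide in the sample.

80.3 %

As2O3 + 2 I2 + 2 H2O → As2O5 + 4 HI
n(I2) per titration = 0.0199 × 0.196 = 3.90 × 10^-3 mol
From the 1:2 ratio, n(As2O3) in each aliquot = 1/2 × 3.90 × 10^-3 = 1.95 × 10^-3 mol
n(As2O3) in the whole flask = 1.95 × 10^-3 × 100.0/50.0 = 3.90 × 10^-3 mol
mass of As2O3 = 3.90 × 10^-3 × 197.84 = 0.772 g
% As2O3 = 0.772 / 0.961 × 100 = 80.3 %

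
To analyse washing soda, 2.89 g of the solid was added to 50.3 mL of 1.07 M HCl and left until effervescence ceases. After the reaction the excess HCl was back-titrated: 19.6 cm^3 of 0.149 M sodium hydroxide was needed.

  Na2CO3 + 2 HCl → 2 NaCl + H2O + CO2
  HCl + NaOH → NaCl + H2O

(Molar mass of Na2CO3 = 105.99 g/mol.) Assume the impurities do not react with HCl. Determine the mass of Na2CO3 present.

n(HCl) added = 0.0503 × 1.07 = 0.0538 mol
n(NaOH) used in back-titration = 0.0196 × 0.149 = 2.92 × 10^-3 mol
n(HCl) left over = 2.92 × 10^-3 mol (1:1 ratio)
n(HCl) consumed by analyte = 0.0538 − 2.92 × 10^-3 = 0.0509 mol
From the 1:2 ratio, n(Na2CO3) = 1/2 × 0.0509 = 0.0255 mol
mass of Na2CO3 = 0.0255 × 105.99 = 2.70 g

2.70 g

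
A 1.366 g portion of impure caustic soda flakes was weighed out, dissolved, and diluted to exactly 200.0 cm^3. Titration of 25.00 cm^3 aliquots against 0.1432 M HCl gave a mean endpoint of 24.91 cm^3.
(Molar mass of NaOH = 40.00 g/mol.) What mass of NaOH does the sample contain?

1.141 g

NaOH + HCl → NaCl + H2O
n(HCl) per titration = 0.02491 × 0.1432 = 3.567 × 10^-3 mol
n(NaOH) in each aliquot = 3.567 × 10^-3 mol (1:1 ratio)
n(NaOH) in the whole flask = 3.567 × 10^-3 × 200.0/25.00 = 0.02854 mol
mass of NaOH = 0.02854 × 40.00 = 1.141 g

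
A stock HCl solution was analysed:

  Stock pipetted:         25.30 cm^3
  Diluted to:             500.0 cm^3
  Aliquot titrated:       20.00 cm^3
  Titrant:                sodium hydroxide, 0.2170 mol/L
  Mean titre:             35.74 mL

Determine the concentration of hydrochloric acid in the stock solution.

HCl + NaOH → NaCl + H2O
n(NaOH) = 0.03574 × 0.2170 = 7.756 × 10^-3 mol
n(HCl) in the aliquot = 7.756 × 10^-3 mol (1:1 ratio)
[HCl]_dilute = 7.756 × 10^-3 / 0.02000 = 0.3878 mol/L
Dilution factor = 500.0 / 25.30 = 19.76
[HCl]_stock = 0.3878 × 19.76 = 7.664 mol/L

7.664 mol/L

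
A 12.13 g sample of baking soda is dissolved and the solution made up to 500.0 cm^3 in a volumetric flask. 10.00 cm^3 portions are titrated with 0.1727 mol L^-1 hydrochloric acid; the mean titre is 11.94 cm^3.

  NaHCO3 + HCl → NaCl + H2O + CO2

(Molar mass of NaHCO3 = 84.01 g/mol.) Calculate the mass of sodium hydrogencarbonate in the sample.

8.662 g

n(HCl) per titration = 0.01194 × 0.1727 = 2.062 × 10^-3 mol
n(NaHCO3) in each aliquot = 2.062 × 10^-3 mol (1:1 ratio)
n(NaHCO3) in the whole flask = 2.062 × 10^-3 × 500.0/10.00 = 0.1031 mol
mass of NaHCO3 = 0.1031 × 84.01 = 8.662 g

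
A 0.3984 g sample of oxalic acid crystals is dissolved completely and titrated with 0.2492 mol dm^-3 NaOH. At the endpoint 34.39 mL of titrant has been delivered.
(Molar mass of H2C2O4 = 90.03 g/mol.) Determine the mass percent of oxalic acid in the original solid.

96.83 %

H2C2O4 + 2 NaOH → Na2C2O4 + 2 H2O
n(NaOH) = 0.03439 L × 0.2492 mol/L = 8.570 × 10^-3 mol
From the 1:2 ratio, n(H2C2O4) = 1/2 × 8.570 × 10^-3 = 4.285 × 10^-3 mol
mass of H2C2O4 = 4.285 × 10^-3 × 90.03 g/mol = 0.3858 g
% H2C2O4 = 0.3858 / 0.3984 × 100 = 96.83 %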